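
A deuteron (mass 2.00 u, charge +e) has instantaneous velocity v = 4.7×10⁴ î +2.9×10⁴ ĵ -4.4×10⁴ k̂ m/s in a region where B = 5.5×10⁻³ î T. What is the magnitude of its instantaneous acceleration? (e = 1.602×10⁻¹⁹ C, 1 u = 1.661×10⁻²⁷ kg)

|a| ≈ 1.40×10¹⁰ m/s²

v×B = (0, -242, -160) N/C.
F = q v×B = (1.602×10⁻¹⁹ C)·(0, -242, -160) = (0, -3.88×10⁻¹⁷, -2.56×10⁻¹⁷) N.
|a| = |F|/m = 4.643×10⁻¹⁷/3.322×10⁻²⁷ ≈ 1.40×10¹⁰ m/s².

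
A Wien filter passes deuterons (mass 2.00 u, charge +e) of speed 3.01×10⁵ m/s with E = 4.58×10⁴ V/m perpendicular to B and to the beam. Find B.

Balance of forces in the selector: qE = qvB ⇒ B = E/v.
B = 4.58×10⁴/3.01×10⁵ = 0.152 T.

B = 0.152 T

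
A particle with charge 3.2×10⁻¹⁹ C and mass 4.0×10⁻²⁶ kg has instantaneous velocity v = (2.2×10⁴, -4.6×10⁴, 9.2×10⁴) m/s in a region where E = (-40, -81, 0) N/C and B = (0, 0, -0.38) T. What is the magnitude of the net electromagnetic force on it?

|F| ≈ 6.18×10⁻¹⁵ N

v×B = (1.75×10⁴, 8360, 0) N/C.
E + v×B = (1.74×10⁴, 8280, 0) N/C.
F = q(E + v×B) = (3.2×10⁻¹⁹ C)·(1.74×10⁴, 8280, 0) = (5.58×10⁻¹⁵, 2.65×10⁻¹⁵, 0) N.
|F| = 6.18×10⁻¹⁵ N.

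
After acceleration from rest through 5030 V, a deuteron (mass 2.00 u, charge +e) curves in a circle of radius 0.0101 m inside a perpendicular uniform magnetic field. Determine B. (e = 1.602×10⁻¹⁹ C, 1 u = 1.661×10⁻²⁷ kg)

B ≈ 1.43 T

v = √(2|q|V/m) = √(2·1.602×10⁻¹⁹·5030/3.322×10⁻²⁷) ≈ 6.965×10⁵ m/s.
B = mv/(|q|r) = (3.322×10⁻²⁷)(6.965×10⁵)/((1.602×10⁻¹⁹)(0.0101)) ≈ 1.43 T.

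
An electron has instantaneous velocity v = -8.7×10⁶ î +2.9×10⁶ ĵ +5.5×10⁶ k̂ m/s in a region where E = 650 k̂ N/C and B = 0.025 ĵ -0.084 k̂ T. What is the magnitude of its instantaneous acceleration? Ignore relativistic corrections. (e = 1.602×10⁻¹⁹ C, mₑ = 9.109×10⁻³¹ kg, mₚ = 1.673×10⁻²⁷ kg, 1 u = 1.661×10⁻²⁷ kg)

v×B = (-3.81×10⁵, -7.31×10⁵, -2.18×10⁵) N/C.
E + v×B = (-3.81×10⁵, -7.31×10⁵, -2.17×10⁵) N/C.
F = q(E + v×B) = (−1.602×10⁻¹⁹ C)·(-3.81×10⁵, -7.31×10⁵, -2.17×10⁵) = (6.11×10⁻¹⁴, 1.17×10⁻¹³, 3.47×10⁻¹⁴) N.
|a| = |F|/m = 1.365×10⁻¹³/9.109×10⁻³¹ ≈ 1.50×10¹⁷ m/s².

|a| ≈ 1.50×10¹⁷ m/s²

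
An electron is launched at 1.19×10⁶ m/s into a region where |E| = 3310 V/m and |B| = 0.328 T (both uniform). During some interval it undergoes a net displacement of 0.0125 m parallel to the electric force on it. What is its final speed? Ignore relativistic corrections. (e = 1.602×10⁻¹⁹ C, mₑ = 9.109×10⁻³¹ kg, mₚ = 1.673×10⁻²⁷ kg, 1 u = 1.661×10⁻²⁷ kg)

v_f ≈ 4.00×10⁶ m/s

B does no work; ΔKE = |q|E d.
½mv_f² = ½mv₀² + |q|Ed = ½(9.109×10⁻³¹)(1.19×10⁶)² + (1.602×10⁻¹⁹)(3310)(0.0125) ≈ 6.450×10⁻¹⁹ J + 6.628×10⁻¹⁸ J ≈ 7.273×10⁻¹⁸ J.
v_f = √(2·7.273×10⁻¹⁸/9.109×10⁻³¹) ≈ 4.00×10⁶ m/s.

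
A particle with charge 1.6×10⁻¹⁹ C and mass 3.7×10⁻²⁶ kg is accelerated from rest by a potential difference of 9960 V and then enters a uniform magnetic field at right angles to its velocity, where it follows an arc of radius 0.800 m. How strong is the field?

v = √(2|q|V/m) = √(2·1.6×10⁻¹⁹·9960/3.7×10⁻²⁶) ≈ 2.935×10⁵ m/s.
B = mv/(|q|r) = (3.7×10⁻²⁶)(2.935×10⁵)/((1.6×10⁻¹⁹)(0.800)) ≈ 0.0848 T.

B ≈ 0.0848 T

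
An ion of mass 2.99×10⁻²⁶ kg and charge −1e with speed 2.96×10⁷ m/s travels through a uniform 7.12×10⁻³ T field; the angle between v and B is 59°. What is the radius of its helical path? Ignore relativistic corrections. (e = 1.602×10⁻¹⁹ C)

r ≈ 665 m

v⊥ = v sinθ = 2.96×10⁷·sin59° ≈ 2.537×10⁷ m/s.
r = m v⊥/(|q|B) = (2.99×10⁻²⁶)(2.537×10⁷)/((1.602×10⁻¹⁹)(7.12×10⁻³)) ≈ 665 m.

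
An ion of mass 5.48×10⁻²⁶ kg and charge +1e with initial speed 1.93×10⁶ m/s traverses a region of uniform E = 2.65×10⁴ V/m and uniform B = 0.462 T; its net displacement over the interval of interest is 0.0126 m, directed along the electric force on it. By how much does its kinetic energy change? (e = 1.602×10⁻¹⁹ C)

ΔKE ≈ 5.35×10⁻¹⁷ J

The magnetic force is always ⟂ v and does no work; only the electric force changes KE.
ΔKE = F_E · d = |q|E d = (1.602×10⁻¹⁹)(2.65×10⁴)(0.0126) ≈ 5.35×10⁻¹⁷ J.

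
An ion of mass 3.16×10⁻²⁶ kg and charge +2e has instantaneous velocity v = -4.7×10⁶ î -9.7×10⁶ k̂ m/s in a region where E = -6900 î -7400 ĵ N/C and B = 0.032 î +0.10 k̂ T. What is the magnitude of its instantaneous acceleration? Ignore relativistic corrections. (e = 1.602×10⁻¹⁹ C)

|a| ≈ 1.54×10¹² m/s²

v×B = (0, 1.60×10⁵, 0) N/C.
E + v×B = (-6900, 1.52×10⁵, 0) N/C.
F = q(E + v×B) = (3.204×10⁻¹⁹ C)·(-6900, 1.52×10⁵, 0) = (-2.21×10⁻¹⁵, 4.88×10⁻¹⁴, 0) N.
|a| = |F|/m = 4.881×10⁻¹⁴/3.16×10⁻²⁶ ≈ 1.54×10¹² m/s².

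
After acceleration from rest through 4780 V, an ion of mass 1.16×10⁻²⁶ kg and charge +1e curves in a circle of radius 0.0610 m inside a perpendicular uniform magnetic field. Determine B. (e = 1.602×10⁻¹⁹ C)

B ≈ 0.431 T

v = √(2|q|V/m) = √(2·1.602×10⁻¹⁹·4780/1.16×10⁻²⁶) ≈ 3.634×10⁵ m/s.
B = mv/(|q|r) = (1.16×10⁻²⁶)(3.634×10⁵)/((1.602×10⁻¹⁹)(0.0610)) ≈ 0.431 T.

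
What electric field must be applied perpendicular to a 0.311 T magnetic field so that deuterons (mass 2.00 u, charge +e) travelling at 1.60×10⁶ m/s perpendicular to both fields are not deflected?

For straight-line motion qE = qvB, so E = vB.
E = 1.60×10⁶ × 0.311 = 4.98×10⁵ V/m.

E = 4.98×10⁵ V/m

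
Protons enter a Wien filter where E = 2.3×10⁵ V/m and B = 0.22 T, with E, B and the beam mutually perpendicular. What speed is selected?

Straight-line motion ⇒ electric and magnetic forces cancel, so E = vB.
v = E/B = 2.3×10⁵/0.22 = 1.0×10⁶ m/s.
The result is independent of the particle's charge and mass.

v = 1.0×10⁶ m/s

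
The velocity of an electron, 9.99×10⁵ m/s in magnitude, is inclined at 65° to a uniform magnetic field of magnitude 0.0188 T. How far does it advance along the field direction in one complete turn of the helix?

v∥ = v cosθ = 9.99×10⁵·cos65° ≈ 4.222×10⁵ m/s.
T = 2πm/(|q|B) = 2π(9.109×10⁻³¹)/((1.602×10⁻¹⁹)(0.0188)) ≈ 1.900×10⁻⁹ s.
pitch = v∥ T = (4.222×10⁵)(1.900×10⁻⁹) ≈ 8.02×10⁻⁴ m.

p ≈ 8.02×10⁻⁴ m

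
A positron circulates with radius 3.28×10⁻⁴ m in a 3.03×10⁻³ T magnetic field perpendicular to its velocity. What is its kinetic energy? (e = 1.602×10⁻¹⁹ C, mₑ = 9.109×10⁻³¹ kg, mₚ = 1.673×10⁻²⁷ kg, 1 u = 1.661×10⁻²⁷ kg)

v = |q|Br/m, then KE = ½mv² = (qBr)²/(2m).
v = (1.602×10⁻¹⁹)(3.03×10⁻³)(3.28×10⁻⁴)/9.109×10⁻³¹ ≈ 1.748×10⁵ m/s.
KE = ½(9.109×10⁻³¹)(1.748×10⁵)² ≈ 1.39×10⁻²⁰ J = 0.0869 eV.

KE ≈ 0.0869 eV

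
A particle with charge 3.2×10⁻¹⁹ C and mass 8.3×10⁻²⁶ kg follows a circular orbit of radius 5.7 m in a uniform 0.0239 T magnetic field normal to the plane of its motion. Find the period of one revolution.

The cyclotron period depends only on m, q, B: T = 2πm/(|q|B).
T = 2π(8.3×10⁻²⁶)/((3.2×10⁻¹⁹)(0.0239)) ≈ 6.82×10⁻⁵ s.

T ≈ 6.82×10⁻⁵ s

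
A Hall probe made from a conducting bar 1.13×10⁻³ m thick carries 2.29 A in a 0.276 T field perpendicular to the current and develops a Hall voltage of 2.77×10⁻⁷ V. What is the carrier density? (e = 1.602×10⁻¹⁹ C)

n ≈ 1.26×10²⁸ m⁻³

From V_H = IB/(n e t), n = IB/(V_H e t).
n = (2.29)(0.276)/((2.77×10⁻⁷)(1.602×10⁻¹⁹)(1.13×10⁻³)) ≈ 1.26×10²⁸ m⁻³.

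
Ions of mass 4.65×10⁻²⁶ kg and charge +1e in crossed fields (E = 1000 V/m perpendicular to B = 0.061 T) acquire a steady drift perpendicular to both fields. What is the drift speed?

The E×B drift speed is v_d = E/B.
v_d = 1000/0.061 = 1.6×10⁴ m/s.

v_d ≈ 1.6×10⁴ m/s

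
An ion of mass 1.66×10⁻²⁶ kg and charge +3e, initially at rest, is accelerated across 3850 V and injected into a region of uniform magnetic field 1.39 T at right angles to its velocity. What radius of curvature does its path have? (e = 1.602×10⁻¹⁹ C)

r ≈ 0.0117 m

Acceleration: |q|V = ½mv² ⇒ v = √(2|q|V/m) = √(2·4.806×10⁻¹⁹·3850/1.66×10⁻²⁶) ≈ 4.722×10⁵ m/s.
In the field: r = mv/(|q|B) = (1.66×10⁻²⁶)(4.722×10⁵)/((4.806×10⁻¹⁹)(1.39)) ≈ 0.0117 m.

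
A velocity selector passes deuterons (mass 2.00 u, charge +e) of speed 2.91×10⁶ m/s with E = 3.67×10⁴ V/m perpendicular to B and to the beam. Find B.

B = 0.0126 T

Balance of forces in the selector: qE = qvB ⇒ B = E/v.
B = 3.67×10⁴/2.91×10⁶ = 0.0126 T.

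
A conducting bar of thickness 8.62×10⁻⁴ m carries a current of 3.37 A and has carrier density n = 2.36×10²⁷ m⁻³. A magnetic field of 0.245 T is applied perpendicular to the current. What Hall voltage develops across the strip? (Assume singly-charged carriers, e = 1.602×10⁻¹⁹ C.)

V_H ≈ 2.53×10⁻⁶ V

V_H = IB/(n e t).
V_H = (3.37)(0.245)/((2.36×10²⁷)(1.602×10⁻¹⁹)(8.62×10⁻⁴)) ≈ 2.53×10⁻⁶ V.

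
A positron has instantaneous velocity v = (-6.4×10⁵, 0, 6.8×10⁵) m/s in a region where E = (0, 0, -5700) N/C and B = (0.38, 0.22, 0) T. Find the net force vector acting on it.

F ≈ (-2.40×10⁻¹⁴, 4.14×10⁻¹⁴, -2.35×10⁻¹⁴) N

v×B = (-1.50×10⁵, 2.58×10⁵, -1.41×10⁵) N/C.
E + v×B = (-1.50×10⁵, 2.58×10⁵, -1.46×10⁵) N/C.
F = q(E + v×B) = (1.602×10⁻¹⁹ C)·(-1.50×10⁵, 2.58×10⁵, -1.46×10⁵) = (-2.40×10⁻¹⁴, 4.14×10⁻¹⁴, -2.35×10⁻¹⁴) N.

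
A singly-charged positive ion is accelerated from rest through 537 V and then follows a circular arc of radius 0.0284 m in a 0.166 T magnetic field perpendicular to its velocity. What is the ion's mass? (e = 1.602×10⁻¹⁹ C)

m ≈ 3.32×10⁻²⁷ kg

Combine |q|V = ½mv² and r = mv/(|q|B): eliminate v to get m = qB²r²/(2V).
m = (1.602×10⁻¹⁹)(0.166)²(0.0284)²/(2·537) ≈ 3.32×10⁻²⁷ kg.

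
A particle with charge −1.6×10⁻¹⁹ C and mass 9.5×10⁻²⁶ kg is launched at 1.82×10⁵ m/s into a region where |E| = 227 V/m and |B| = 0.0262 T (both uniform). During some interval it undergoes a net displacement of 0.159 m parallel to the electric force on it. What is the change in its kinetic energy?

ΔKE ≈ 5.77×10⁻¹⁸ J

The magnetic force is always ⟂ v and does no work; only the electric force changes KE.
ΔKE = F_E · d = |q|E d = (1.6×10⁻¹⁹)(227)(0.159) ≈ 5.77×10⁻¹⁸ J.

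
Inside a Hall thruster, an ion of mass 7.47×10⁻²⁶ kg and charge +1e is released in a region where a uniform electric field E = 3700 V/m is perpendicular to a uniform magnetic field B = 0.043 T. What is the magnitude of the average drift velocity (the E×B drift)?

The E×B drift speed is v_d = E/B.
v_d = 3700/0.043 = 8.6×10⁴ m/s.

v_d ≈ 8.6×10⁴ m/s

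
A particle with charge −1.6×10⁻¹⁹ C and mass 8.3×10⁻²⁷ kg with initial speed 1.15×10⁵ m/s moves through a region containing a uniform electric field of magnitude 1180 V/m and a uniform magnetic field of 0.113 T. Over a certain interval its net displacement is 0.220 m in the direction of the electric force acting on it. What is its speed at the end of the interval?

v_f ≈ 1.52×10⁵ m/s

B does no work; ΔKE = |q|E d.
½mv_f² = ½mv₀² + |q|Ed = ½(8.3×10⁻²⁷)(1.15×10⁵)² + (1.6×10⁻¹⁹)(1180)(0.220) ≈ 5.488×10⁻¹⁷ J + 4.154×10⁻¹⁷ J ≈ 9.642×10⁻¹⁷ J.
v_f = √(2·9.642×10⁻¹⁷/8.3×10⁻²⁷) ≈ 1.52×10⁵ m/s.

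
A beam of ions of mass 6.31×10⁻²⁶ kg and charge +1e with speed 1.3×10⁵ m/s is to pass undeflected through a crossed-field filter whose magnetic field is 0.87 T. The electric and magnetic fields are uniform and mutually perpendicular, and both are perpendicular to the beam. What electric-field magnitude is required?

E = 1.1×10⁵ V/m

For straight-line motion qE = qvB, so E = vB.
E = 1.3×10⁵ × 0.87 = 1.1×10⁵ V/m.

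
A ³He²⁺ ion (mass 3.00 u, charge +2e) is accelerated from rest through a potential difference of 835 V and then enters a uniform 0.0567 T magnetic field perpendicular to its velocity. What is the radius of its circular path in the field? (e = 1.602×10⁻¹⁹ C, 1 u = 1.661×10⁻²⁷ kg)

Acceleration: |q|V = ½mv² ⇒ v = √(2|q|V/m) = √(2·3.204×10⁻¹⁹·835/4.983×10⁻²⁷) ≈ 3.277×10⁵ m/s.
In the field: r = mv/(|q|B) = (4.983×10⁻²⁷)(3.277×10⁵)/((3.204×10⁻¹⁹)(0.0567)) ≈ 0.0899 m.

r ≈ 0.0899 m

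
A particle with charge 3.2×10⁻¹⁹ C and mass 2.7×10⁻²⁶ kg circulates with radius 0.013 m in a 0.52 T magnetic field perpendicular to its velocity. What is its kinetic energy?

KE ≈ 540 eV

v = |q|Br/m, then KE = ½mv² = (qBr)²/(2m).
v = (3.2×10⁻¹⁹)(0.52)(0.013)/2.7×10⁻²⁶ ≈ 8.012×10⁴ m/s.
KE = ½(2.7×10⁻²⁶)(8.012×10⁴)² ≈ 8.7×10⁻¹⁷ J = 540 eV.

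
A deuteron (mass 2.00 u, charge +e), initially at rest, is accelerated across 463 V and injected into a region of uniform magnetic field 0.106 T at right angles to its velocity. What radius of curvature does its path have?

r ≈ 0.0413 m

Acceleration: |q|V = ½mv² ⇒ v = √(2|q|V/m) = √(2·1.602×10⁻¹⁹·463/3.322×10⁻²⁷) ≈ 2.113×10⁵ m/s.
In the field: r = mv/(|q|B) = (3.322×10⁻²⁷)(2.113×10⁵)/((1.602×10⁻¹⁹)(0.106)) ≈ 0.0413 m.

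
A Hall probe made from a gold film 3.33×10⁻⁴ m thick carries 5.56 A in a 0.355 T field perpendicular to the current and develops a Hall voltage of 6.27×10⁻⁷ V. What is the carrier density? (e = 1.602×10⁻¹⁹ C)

n ≈ 5.90×10²⁸ m⁻³

From V_H = IB/(n e t), n = IB/(V_H e t).
n = (5.56)(0.355)/((6.27×10⁻⁷)(1.602×10⁻¹⁹)(3.33×10⁻⁴)) ≈ 5.90×10²⁸ m⁻³.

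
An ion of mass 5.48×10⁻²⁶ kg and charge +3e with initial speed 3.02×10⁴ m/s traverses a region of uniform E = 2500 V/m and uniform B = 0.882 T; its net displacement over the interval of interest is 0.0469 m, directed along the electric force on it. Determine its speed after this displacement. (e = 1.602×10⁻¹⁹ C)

B does no work; ΔKE = |q|E d.
½mv_f² = ½mv₀² + |q|Ed = ½(5.48×10⁻²⁶)(3.02×10⁴)² + (4.806×10⁻¹⁹)(2500)(0.0469) ≈ 2.499×10⁻¹⁷ J + 5.635×10⁻¹⁷ J ≈ 8.134×10⁻¹⁷ J.
v_f = √(2·8.134×10⁻¹⁷/5.48×10⁻²⁶) ≈ 5.45×10⁴ m/s.

v_f ≈ 5.45×10⁴ m/s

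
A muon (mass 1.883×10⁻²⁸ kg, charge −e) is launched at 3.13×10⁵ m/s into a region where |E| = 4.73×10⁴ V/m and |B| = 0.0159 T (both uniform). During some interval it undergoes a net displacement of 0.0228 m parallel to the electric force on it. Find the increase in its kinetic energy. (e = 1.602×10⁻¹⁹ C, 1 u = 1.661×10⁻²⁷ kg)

ΔKE ≈ 1.73×10⁻¹⁶ J

The magnetic force is always ⟂ v and does no work; only the electric force changes KE.
ΔKE = F_E · d = |q|E d = (1.602×10⁻¹⁹)(4.73×10⁴)(0.0228) ≈ 1.73×10⁻¹⁶ J.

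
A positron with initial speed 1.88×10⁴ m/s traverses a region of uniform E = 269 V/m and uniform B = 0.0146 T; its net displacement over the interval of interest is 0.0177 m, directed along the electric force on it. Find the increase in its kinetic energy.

ΔKE ≈ 7.63×10⁻¹⁹ J

The magnetic force is always ⟂ v and does no work; only the electric force changes KE.
ΔKE = F_E · d = |q|E d = (1.602×10⁻¹⁹)(269)(0.0177) ≈ 7.63×10⁻¹⁹ J.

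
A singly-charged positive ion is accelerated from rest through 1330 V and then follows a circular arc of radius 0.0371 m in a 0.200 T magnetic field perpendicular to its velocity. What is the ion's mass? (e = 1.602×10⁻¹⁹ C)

m ≈ 3.32×10⁻²⁷ kg

Combine |q|V = ½mv² and r = mv/(|q|B): eliminate v to get m = qB²r²/(2V).
m = (1.602×10⁻¹⁹)(0.200)²(0.0371)²/(2·1330) ≈ 3.32×10⁻²⁷ kg.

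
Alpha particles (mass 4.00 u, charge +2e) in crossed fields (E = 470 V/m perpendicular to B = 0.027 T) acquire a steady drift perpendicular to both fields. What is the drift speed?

v_d ≈ 1.7×10⁴ m/s

The E×B drift speed is v_d = E/B.
v_d = 470/0.027 = 1.7×10⁴ m/s.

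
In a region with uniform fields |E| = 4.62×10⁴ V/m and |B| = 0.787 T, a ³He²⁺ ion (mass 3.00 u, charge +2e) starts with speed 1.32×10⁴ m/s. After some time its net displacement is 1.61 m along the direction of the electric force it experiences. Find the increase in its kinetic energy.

The magnetic force is always ⟂ v and does no work; only the electric force changes KE.
ΔKE = F_E · d = |q|E d = (3.204×10⁻¹⁹)(4.62×10⁴)(1.61) ≈ 2.38×10⁻¹⁴ J.

ΔKE ≈ 2.38×10⁻¹⁴ J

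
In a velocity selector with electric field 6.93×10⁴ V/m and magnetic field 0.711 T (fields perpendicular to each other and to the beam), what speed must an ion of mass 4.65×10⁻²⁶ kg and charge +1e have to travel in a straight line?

Zero net Lorentz force requires |qE| = |q v×B|, i.e. E = vB.
v = E/B = 6.93×10⁴/0.711 = 9.75×10⁴ m/s.

v = 9.75×10⁴ m/s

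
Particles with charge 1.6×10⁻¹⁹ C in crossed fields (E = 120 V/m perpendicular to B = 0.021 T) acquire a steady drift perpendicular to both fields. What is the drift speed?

The steady drift has the magnetic force balancing the electric force, so v_d = E/B.
v_d = 120/0.021 = 5700 m/s.

v_d ≈ 5700 m/s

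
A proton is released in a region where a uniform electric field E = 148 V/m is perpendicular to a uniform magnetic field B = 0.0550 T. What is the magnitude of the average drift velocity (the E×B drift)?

In crossed fields the guiding centre drifts at v_d = |E×B|/B² = E/B, independent of charge and mass.
v_d = 148/0.0550 = 2690 m/s.

v_d ≈ 2690 m/s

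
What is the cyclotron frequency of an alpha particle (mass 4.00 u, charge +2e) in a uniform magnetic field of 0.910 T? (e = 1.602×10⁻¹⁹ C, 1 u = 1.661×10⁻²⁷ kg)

f = |q|B/(2πm).
f = (3.204×10⁻¹⁹)(0.910)/(2π·6.644×10⁻²⁷) ≈ 6.98×10⁶ Hz.

f ≈ 6.98×10⁶ Hz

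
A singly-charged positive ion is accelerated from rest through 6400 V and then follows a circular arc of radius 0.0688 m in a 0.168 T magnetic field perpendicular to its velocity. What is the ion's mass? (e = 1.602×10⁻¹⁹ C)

Combine |q|V = ½mv² and r = mv/(|q|B): eliminate v to get m = qB²r²/(2V).
m = (1.602×10⁻¹⁹)(0.168)²(0.0688)²/(2·6400) ≈ 1.67×10⁻²⁷ kg.

m ≈ 1.67×10⁻²⁷ kg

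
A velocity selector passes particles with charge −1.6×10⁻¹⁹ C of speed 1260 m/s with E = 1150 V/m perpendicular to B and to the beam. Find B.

B = 0.913 T

Balance of forces in the selector: qE = qvB ⇒ B = E/v.
B = 1150/1260 = 0.913 T.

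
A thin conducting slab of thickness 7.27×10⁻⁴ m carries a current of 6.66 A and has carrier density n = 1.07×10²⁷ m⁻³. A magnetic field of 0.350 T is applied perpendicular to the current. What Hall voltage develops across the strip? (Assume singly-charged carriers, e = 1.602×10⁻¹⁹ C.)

V_H = IB/(n e t).
V_H = (6.66)(0.350)/((1.07×10²⁷)(1.602×10⁻¹⁹)(7.27×10⁻⁴)) ≈ 1.87×10⁻⁵ V.

V_H ≈ 1.87×10⁻⁵ V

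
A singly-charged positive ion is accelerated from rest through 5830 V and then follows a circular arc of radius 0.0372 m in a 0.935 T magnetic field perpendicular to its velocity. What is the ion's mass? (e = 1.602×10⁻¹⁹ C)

Combine |q|V = ½mv² and r = mv/(|q|B): eliminate v to get m = qB²r²/(2V).
m = (1.602×10⁻¹⁹)(0.935)²(0.0372)²/(2·5830) ≈ 1.66×10⁻²⁶ kg.

m ≈ 1.66×10⁻²⁶ kg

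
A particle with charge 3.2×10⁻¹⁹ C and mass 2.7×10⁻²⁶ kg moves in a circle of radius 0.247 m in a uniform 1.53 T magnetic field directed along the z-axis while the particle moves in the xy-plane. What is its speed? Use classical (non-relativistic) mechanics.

v ≈ 4.48×10⁶ m/s

From |q|vB = mv²/r, v = |q|Br/m.
v = (3.2×10⁻¹⁹)(1.53)(0.247)/2.7×10⁻²⁶ ≈ 4.48×10⁶ m/s.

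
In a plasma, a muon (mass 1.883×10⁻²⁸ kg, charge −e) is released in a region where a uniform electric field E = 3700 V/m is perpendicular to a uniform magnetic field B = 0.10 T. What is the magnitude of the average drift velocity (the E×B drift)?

v_d ≈ 3.7×10⁴ m/s

In crossed fields the guiding centre drifts at v_d = |E×B|/B² = E/B, independent of charge and mass.
v_d = 3700/0.10 = 3.7×10⁴ m/s.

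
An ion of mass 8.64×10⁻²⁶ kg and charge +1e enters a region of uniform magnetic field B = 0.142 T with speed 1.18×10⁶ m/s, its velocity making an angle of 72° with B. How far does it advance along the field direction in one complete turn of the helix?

v∥ = v cosθ = 1.18×10⁶·cos72° ≈ 3.646×10⁵ m/s.
T = 2πm/(|q|B) = 2π(8.64×10⁻²⁶)/((1.602×10⁻¹⁹)(0.142)) ≈ 2.386×10⁻⁵ s.
pitch = v∥ T = (3.646×10⁵)(2.386×10⁻⁵) ≈ 8.70 m.

p ≈ 8.70 m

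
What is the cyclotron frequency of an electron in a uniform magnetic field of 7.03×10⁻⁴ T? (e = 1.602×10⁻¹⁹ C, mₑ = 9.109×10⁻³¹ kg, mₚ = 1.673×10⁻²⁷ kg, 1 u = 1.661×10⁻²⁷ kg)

f = |q|B/(2πm).
f = (1.602×10⁻¹⁹)(7.03×10⁻⁴)/(2π·9.109×10⁻³¹) ≈ 1.97×10⁷ Hz.

f ≈ 1.97×10⁷ Hz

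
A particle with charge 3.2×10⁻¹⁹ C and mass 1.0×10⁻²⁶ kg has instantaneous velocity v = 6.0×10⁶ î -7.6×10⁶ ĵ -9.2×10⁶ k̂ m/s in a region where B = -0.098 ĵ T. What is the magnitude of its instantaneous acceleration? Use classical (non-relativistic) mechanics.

|a| ≈ 3.44×10¹³ m/s²

v×B = (-9.02×10⁵, 0, -5.88×10⁵) N/C.
F = q v×B = (3.2×10⁻¹⁹ C)·(-9.02×10⁵, 0, -5.88×10⁵) = (-2.89×10⁻¹³, 0, -1.88×10⁻¹³) N.
|a| = |F|/m = 3.444×10⁻¹³/1.0×10⁻²⁶ ≈ 3.44×10¹³ m/s².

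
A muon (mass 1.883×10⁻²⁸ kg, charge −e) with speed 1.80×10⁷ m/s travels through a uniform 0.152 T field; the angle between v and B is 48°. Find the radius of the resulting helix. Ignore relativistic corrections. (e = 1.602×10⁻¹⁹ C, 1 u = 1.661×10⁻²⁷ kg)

v⊥ = v sinθ = 1.80×10⁷·sin48° ≈ 1.338×10⁷ m/s.
r = m v⊥/(|q|B) = (1.883×10⁻²⁸)(1.338×10⁷)/((1.602×10⁻¹⁹)(0.152)) ≈ 0.103 m.

r ≈ 0.103 m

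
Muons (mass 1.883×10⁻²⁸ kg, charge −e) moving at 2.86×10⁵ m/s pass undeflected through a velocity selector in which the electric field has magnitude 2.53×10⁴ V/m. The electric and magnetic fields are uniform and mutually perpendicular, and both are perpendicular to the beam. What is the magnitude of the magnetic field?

B = 0.0885 T

Balance of forces in the selector: qE = qvB ⇒ B = E/v.
B = 2.53×10⁴/2.86×10⁵ = 0.0885 T.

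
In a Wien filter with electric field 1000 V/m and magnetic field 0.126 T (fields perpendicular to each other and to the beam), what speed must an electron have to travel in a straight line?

v = 7940 m/s

Straight-line motion ⇒ electric and magnetic forces cancel, so E = vB.
v = E/B = 1000/0.126 = 7940 m/s.
The result is independent of the particle's charge and mass.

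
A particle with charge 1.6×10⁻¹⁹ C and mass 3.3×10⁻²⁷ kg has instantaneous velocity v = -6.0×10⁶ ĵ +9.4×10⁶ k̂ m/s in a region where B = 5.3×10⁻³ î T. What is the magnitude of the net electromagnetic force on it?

|F| ≈ 9.46×10⁻¹⁵ N

v×B = (0, 4.98×10⁴, 3.18×10⁴) N/C.
F = q v×B = (1.6×10⁻¹⁹ C)·(0, 4.98×10⁴, 3.18×10⁴) = (0, 7.97×10⁻¹⁵, 5.09×10⁻¹⁵) N.
|F| = 9.46×10⁻¹⁵ N.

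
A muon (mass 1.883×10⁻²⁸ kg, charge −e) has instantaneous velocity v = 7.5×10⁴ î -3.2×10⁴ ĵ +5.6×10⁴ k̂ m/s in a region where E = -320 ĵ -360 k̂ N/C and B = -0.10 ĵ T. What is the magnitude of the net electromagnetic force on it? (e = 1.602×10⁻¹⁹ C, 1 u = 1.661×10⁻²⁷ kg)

v×B = (5600, 0, -7500) N/C.
E + v×B = (5600, -320, -7860) N/C.
F = q(E + v×B) = (−1.602×10⁻¹⁹ C)·(5600, -320, -7860) = (-8.97×10⁻¹⁶, 5.13×10⁻¹⁷, 1.26×10⁻¹⁵) N.
|F| = 1.55×10⁻¹⁵ N.

|F| ≈ 1.55×10⁻¹⁵ N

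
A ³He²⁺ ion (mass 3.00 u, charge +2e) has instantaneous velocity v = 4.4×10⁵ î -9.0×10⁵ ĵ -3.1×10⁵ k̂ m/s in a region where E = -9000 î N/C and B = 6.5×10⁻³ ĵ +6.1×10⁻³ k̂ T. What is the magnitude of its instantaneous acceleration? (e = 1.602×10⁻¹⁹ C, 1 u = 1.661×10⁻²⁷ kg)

|a| ≈ 8.41×10¹¹ m/s²

v×B = (-3480, -2680, 2860) N/C.
E + v×B = (-1.25×10⁴, -2680, 2860) N/C.
F = q(E + v×B) = (3.204×10⁻¹⁹ C)·(-1.25×10⁴, -2680, 2860) = (-4.00×10⁻¹⁵, -8.60×10⁻¹⁶, 9.16×10⁻¹⁶) N.
|a| = |F|/m = 4.190×10⁻¹⁵/4.983×10⁻²⁷ ≈ 8.41×10¹¹ m/s².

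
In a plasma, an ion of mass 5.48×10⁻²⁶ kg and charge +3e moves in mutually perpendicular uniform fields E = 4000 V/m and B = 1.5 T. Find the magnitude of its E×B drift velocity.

The E×B drift speed is v_d = E/B.
v_d = 4000/1.5 = 2700 m/s.

v_d ≈ 2700 m/s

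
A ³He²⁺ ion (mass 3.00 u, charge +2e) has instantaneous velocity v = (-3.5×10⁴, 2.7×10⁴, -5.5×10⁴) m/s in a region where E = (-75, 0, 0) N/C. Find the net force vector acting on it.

Only an electric field acts, so F = qE = (3.204×10⁻¹⁹ C)·(-75.0, 0, 0) = (-2.40×10⁻¹⁷, 0, 0) N.

F ≈ (-2.40×10⁻¹⁷, 0, 0) N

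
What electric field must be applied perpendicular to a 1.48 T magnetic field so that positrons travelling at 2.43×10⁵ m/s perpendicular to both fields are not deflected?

For straight-line motion qE = qvB, so E = vB.
E = 2.43×10⁵ × 1.48 = 3.60×10⁵ V/m.

E = 3.60×10⁵ V/m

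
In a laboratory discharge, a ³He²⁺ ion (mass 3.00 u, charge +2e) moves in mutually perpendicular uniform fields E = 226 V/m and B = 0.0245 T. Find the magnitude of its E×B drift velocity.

In crossed fields the guiding centre drifts at v_d = |E×B|/B² = E/B, independent of charge and mass.
v_d = 226/0.0245 = 9220 m/s.

v_d ≈ 9220 m/s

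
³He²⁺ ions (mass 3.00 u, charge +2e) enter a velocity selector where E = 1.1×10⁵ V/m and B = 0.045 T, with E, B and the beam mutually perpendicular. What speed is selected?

v = 2.4×10⁶ m/s

For undeflected motion the electric and magnetic forces balance: qE = qvB.
v = E/B = 1.1×10⁵/0.045 = 2.4×10⁶ m/s.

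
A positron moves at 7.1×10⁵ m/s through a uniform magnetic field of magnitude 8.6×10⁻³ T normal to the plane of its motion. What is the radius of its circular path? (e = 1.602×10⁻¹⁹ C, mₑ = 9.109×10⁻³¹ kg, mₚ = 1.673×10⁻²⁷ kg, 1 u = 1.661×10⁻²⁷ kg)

The magnetic force provides the centripetal force: |q|vB = mv²/r.
r = mv/(|q|B) = (9.109×10⁻³¹)(7.1×10⁵)/((1.602×10⁻¹⁹)(8.6×10⁻³)) ≈ 4.7×10⁻⁴ m.

r ≈ 4.7×10⁻⁴ m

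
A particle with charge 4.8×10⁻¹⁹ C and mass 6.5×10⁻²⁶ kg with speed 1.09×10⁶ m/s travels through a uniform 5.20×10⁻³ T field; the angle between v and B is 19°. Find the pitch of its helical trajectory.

p ≈ 169 m

v∥ = v cosθ = 1.09×10⁶·cos19° ≈ 1.031×10⁶ m/s.
T = 2πm/(|q|B) = 2π(6.5×10⁻²⁶)/((4.8×10⁻¹⁹)(5.20×10⁻³)) ≈ 1.636×10⁻⁴ s.
pitch = v∥ T = (1.031×10⁶)(1.636×10⁻⁴) ≈ 169 m.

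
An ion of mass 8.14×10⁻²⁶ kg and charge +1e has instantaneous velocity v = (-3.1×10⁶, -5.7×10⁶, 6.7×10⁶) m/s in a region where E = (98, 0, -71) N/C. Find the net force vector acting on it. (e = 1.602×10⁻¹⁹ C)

F ≈ (1.57×10⁻¹⁷, 0, -1.14×10⁻¹⁷) N

Only an electric field acts, so F = qE = (1.602×10⁻¹⁹ C)·(98.0, 0, -71.0) = (1.57×10⁻¹⁷, 0, -1.14×10⁻¹⁷) N.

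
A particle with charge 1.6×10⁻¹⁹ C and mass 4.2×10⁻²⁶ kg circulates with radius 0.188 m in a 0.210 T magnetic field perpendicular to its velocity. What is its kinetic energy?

KE ≈ 4.75×10⁻¹⁶ J

v = |q|Br/m, then KE = ½mv² = (qBr)²/(2m).
v = (1.6×10⁻¹⁹)(0.210)(0.188)/4.2×10⁻²⁶ ≈ 1.504×10⁵ m/s.
KE = ½(4.2×10⁻²⁶)(1.504×10⁵)² ≈ 4.75×10⁻¹⁶ J.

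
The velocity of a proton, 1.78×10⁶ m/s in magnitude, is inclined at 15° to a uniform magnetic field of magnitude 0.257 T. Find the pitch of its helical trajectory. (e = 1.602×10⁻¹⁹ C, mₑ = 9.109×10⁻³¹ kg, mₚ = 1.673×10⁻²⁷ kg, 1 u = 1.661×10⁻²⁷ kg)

v∥ = v cosθ = 1.78×10⁶·cos15° ≈ 1.719×10⁶ m/s.
T = 2πm/(|q|B) = 2π(1.673×10⁻²⁷)/((1.602×10⁻¹⁹)(0.257)) ≈ 2.553×10⁻⁷ s.
pitch = v∥ T = (1.719×10⁶)(2.553×10⁻⁷) ≈ 0.439 m.

p ≈ 0.439 m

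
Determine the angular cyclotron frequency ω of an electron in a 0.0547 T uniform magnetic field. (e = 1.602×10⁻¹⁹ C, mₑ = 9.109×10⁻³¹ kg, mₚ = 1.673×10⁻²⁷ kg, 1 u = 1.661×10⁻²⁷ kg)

ω ≈ 9.62×10⁹ rad/s

ω = |q|B/m.
ω = (1.602×10⁻¹⁹)(0.0547)/9.109×10⁻³¹ ≈ 9.62×10⁹ rad/s.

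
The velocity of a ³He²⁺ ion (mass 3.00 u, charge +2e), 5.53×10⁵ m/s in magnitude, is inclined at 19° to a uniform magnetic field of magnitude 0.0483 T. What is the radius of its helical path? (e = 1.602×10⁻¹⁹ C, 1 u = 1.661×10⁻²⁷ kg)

r ≈ 0.0580 m

v⊥ = v sinθ = 5.53×10⁵·sin19° ≈ 1.800×10⁵ m/s.
r = m v⊥/(|q|B) = (4.983×10⁻²⁷)(1.800×10⁵)/((3.204×10⁻¹⁹)(0.0483)) ≈ 0.0580 m.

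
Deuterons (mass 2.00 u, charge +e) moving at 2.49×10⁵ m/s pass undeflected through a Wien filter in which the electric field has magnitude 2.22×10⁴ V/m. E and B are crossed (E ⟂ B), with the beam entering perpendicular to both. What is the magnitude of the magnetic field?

B = 0.0892 T

Balance of forces in the selector: qE = qvB ⇒ B = E/v.
B = 2.22×10⁴/2.49×10⁵ = 0.0892 T.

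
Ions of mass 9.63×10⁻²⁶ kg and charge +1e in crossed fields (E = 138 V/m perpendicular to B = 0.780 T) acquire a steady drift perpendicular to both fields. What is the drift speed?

v_d ≈ 177 m/s

In crossed fields the guiding centre drifts at v_d = |E×B|/B² = E/B, independent of charge and mass.
v_d = 138/0.780 = 177 m/s.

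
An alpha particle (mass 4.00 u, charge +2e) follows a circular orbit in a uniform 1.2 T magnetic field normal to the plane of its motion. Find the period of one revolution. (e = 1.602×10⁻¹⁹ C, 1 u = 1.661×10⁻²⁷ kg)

The cyclotron period depends only on m, q, B: T = 2πm/(|q|B).
T = 2π(6.644×10⁻²⁷)/((3.204×10⁻¹⁹)(1.2)) ≈ 1.1×10⁻⁷ s.

T ≈ 1.1×10⁻⁷ s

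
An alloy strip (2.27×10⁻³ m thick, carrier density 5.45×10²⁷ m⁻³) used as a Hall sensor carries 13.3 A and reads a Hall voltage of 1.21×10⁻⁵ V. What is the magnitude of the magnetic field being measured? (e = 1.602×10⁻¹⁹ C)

From V_H = IB/(n e t), B = V_H n e t / I.
B = (1.21×10⁻⁵)(5.45×10²⁷)(1.602×10⁻¹⁹)(2.27×10⁻³)/13.3 ≈ 1.80 T.

B ≈ 1.80 T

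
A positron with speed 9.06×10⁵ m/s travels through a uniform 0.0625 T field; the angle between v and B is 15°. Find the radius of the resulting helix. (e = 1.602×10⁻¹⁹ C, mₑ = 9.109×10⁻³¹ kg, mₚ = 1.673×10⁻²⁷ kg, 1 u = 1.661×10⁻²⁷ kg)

v⊥ = v sinθ = 9.06×10⁵·sin15° ≈ 2.345×10⁵ m/s.
r = m v⊥/(|q|B) = (9.109×10⁻³¹)(2.345×10⁵)/((1.602×10⁻¹⁹)(0.0625)) ≈ 2.13×10⁻⁵ m.

r ≈ 2.13×10⁻⁵ m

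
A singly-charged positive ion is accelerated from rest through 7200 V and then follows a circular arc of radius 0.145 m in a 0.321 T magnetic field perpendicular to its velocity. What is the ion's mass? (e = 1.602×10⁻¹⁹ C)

m ≈ 2.41×10⁻²⁶ kg

Combine |q|V = ½mv² and r = mv/(|q|B): eliminate v to get m = qB²r²/(2V).
m = (1.602×10⁻¹⁹)(0.321)²(0.145)²/(2·7200) ≈ 2.41×10⁻²⁶ kg.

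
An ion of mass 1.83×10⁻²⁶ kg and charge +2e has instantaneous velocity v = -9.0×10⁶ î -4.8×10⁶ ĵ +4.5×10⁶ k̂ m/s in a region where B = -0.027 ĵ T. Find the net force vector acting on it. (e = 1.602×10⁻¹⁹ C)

v×B = (1.22×10⁵, 0, 2.43×10⁵) N/C.
F = q v×B = (3.204×10⁻¹⁹ C)·(1.22×10⁵, 0, 2.43×10⁵) = (3.89×10⁻¹⁴, 0, 7.79×10⁻¹⁴) N.

F ≈ (3.89×10⁻¹⁴, 0, 7.79×10⁻¹⁴) N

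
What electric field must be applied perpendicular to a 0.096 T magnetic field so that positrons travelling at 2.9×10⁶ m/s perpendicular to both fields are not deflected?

E = 2.8×10⁵ V/m

For straight-line motion qE = qvB, so E = vB.
E = 2.9×10⁶ × 0.096 = 2.8×10⁵ V/m.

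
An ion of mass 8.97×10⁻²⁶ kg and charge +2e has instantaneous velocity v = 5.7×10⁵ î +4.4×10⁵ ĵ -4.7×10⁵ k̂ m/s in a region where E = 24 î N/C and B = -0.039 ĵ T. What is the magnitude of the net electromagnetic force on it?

v×B = (-1.83×10⁴, 0, -2.22×10⁴) N/C.
E + v×B = (-1.83×10⁴, 0, -2.22×10⁴) N/C.
F = q(E + v×B) = (3.204×10⁻¹⁹ C)·(-1.83×10⁴, 0, -2.22×10⁴) = (-5.87×10⁻¹⁵, 0, -7.12×10⁻¹⁵) N.
|F| = 9.23×10⁻¹⁵ N.

|F| ≈ 9.23×10⁻¹⁵ N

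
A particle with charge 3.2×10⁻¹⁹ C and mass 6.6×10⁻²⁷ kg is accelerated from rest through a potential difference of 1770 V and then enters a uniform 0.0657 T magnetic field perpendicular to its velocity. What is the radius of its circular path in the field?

Acceleration: |q|V = ½mv² ⇒ v = √(2|q|V/m) = √(2·3.2×10⁻¹⁹·1770/6.6×10⁻²⁷) ≈ 4.143×10⁵ m/s.
In the field: r = mv/(|q|B) = (6.6×10⁻²⁷)(4.143×10⁵)/((3.2×10⁻¹⁹)(0.0657)) ≈ 0.130 m.

r ≈ 0.130 m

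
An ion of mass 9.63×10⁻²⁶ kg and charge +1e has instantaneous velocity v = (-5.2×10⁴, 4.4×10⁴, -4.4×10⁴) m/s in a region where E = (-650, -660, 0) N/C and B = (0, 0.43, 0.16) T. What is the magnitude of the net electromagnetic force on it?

v×B = (2.60×10⁴, 8320, -2.24×10⁴) N/C.
E + v×B = (2.53×10⁴, 7660, -2.24×10⁴) N/C.
F = q(E + v×B) = (1.602×10⁻¹⁹ C)·(2.53×10⁴, 7660, -2.24×10⁴) = (4.05×10⁻¹⁵, 1.23×10⁻¹⁵, -3.58×10⁻¹⁵) N.
|F| = 5.55×10⁻¹⁵ N.

|F| ≈ 5.55×10⁻¹⁵ N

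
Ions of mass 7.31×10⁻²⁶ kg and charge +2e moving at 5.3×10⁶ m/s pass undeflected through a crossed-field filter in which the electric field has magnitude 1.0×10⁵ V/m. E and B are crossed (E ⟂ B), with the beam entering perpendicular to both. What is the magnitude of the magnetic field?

B = 0.019 T

Balance of forces in the selector: qE = qvB ⇒ B = E/v.
B = 1.0×10⁵/5.3×10⁶ = 0.019 T.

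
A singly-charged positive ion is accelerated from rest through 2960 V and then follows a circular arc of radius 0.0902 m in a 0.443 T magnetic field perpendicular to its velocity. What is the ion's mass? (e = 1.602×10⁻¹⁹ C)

m ≈ 4.32×10⁻²⁶ kg

Combine |q|V = ½mv² and r = mv/(|q|B): eliminate v to get m = qB²r²/(2V).
m = (1.602×10⁻¹⁹)(0.443)²(0.0902)²/(2·2960) ≈ 4.32×10⁻²⁶ kg.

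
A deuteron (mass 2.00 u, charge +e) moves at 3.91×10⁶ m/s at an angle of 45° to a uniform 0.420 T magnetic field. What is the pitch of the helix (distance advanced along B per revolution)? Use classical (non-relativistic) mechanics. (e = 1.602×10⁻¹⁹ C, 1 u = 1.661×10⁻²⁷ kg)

v∥ = v cosθ = 3.91×10⁶·cos45° ≈ 2.765×10⁶ m/s.
T = 2πm/(|q|B) = 2π(3.322×10⁻²⁷)/((1.602×10⁻¹⁹)(0.420)) ≈ 3.102×10⁻⁷ s.
pitch = v∥ T = (2.765×10⁶)(3.102×10⁻⁷) ≈ 0.858 m.

p ≈ 0.858 m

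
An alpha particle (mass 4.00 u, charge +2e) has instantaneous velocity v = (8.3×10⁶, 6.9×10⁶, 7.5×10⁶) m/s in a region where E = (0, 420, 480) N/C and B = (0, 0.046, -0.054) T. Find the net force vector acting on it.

v×B = (-7.18×10⁵, 4.48×10⁵, 3.82×10⁵) N/C.
E + v×B = (-7.18×10⁵, 4.49×10⁵, 3.82×10⁵) N/C.
F = q(E + v×B) = (3.204×10⁻¹⁹ C)·(-7.18×10⁵, 4.49×10⁵, 3.82×10⁵) = (-2.30×10⁻¹³, 1.44×10⁻¹³, 1.22×10⁻¹³) N.

F ≈ (-2.30×10⁻¹³, 1.44×10⁻¹³, 1.22×10⁻¹³) N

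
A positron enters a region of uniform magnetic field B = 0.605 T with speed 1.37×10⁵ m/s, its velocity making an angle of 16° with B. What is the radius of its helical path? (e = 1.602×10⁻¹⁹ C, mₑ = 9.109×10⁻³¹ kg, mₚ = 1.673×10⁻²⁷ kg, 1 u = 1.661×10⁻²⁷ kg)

r ≈ 3.55×10⁻⁷ m

v⊥ = v sinθ = 1.37×10⁵·sin16° ≈ 3.776×10⁴ m/s.
r = m v⊥/(|q|B) = (9.109×10⁻³¹)(3.776×10⁴)/((1.602×10⁻¹⁹)(0.605)) ≈ 3.55×10⁻⁷ m.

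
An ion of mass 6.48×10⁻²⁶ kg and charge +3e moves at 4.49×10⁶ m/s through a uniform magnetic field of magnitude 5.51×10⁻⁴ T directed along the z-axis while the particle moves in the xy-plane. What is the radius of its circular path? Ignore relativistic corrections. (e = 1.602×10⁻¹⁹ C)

r ≈ 1100 m

The magnetic force provides the centripetal force: |q|vB = mv²/r.
r = mv/(|q|B) = (6.48×10⁻²⁶)(4.49×10⁶)/((4.806×10⁻¹⁹)(5.51×10⁻⁴)) ≈ 1100 m.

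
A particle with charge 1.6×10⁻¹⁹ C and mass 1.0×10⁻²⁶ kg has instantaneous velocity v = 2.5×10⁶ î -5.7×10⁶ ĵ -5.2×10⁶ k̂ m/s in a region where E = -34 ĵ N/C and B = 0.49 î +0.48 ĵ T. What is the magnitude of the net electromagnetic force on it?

v×B = (2.50×10⁶, -2.55×10⁶, 3.99×10⁶) N/C.
E + v×B = (2.50×10⁶, -2.55×10⁶, 3.99×10⁶) N/C.
F = q(E + v×B) = (1.6×10⁻¹⁹ C)·(2.50×10⁶, -2.55×10⁶, 3.99×10⁶) = (3.99×10⁻¹³, -4.08×10⁻¹³, 6.39×10⁻¹³) N.
|F| = 8.57×10⁻¹³ N.

|F| ≈ 8.57×10⁻¹³ N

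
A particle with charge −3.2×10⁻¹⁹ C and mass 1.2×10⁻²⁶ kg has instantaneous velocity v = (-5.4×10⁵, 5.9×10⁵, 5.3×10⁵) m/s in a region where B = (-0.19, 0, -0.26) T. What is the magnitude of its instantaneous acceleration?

v×B = (-1.53×10⁵, -2.41×10⁵, 1.12×10⁵) N/C.
F = q v×B = (−3.2×10⁻¹⁹ C)·(-1.53×10⁵, -2.41×10⁵, 1.12×10⁵) = (4.91×10⁻¹⁴, 7.72×10⁻¹⁴, -3.59×10⁻¹⁴) N.
|a| = |F|/m = 9.823×10⁻¹⁴/1.2×10⁻²⁶ ≈ 8.19×10¹² m/s².

|a| ≈ 8.19×10¹² m/s²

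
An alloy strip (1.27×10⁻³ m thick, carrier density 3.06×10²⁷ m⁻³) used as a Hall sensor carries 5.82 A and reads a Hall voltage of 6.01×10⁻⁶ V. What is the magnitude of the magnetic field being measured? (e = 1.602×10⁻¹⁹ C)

B ≈ 0.643 T

From V_H = IB/(n e t), B = V_H n e t / I.
B = (6.01×10⁻⁶)(3.06×10²⁷)(1.602×10⁻¹⁹)(1.27×10⁻³)/5.82 ≈ 0.643 T.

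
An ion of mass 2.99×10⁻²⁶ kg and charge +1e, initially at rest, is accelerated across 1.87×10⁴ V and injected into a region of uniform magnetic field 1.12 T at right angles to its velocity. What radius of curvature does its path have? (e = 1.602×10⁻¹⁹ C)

r ≈ 0.0746 m

Acceleration: |q|V = ½mv² ⇒ v = √(2|q|V/m) = √(2·1.602×10⁻¹⁹·1.87×10⁴/2.99×10⁻²⁶) ≈ 4.476×10⁵ m/s.
In the field: r = mv/(|q|B) = (2.99×10⁻²⁶)(4.476×10⁵)/((1.602×10⁻¹⁹)(1.12)) ≈ 0.0746 m.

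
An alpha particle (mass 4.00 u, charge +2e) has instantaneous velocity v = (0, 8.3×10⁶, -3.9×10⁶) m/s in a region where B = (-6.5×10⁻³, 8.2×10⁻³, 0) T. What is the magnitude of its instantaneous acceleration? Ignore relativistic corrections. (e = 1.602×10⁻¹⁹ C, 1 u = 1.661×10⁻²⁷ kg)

|a| ≈ 3.26×10¹² m/s²

v×B = (3.20×10⁴, 2.54×10⁴, 5.40×10⁴) N/C.
F = q v×B = (3.204×10⁻¹⁹ C)·(3.20×10⁴, 2.54×10⁴, 5.40×10⁴) = (1.02×10⁻¹⁴, 8.12×10⁻¹⁵, 1.73×10⁻¹⁴) N.
|a| = |F|/m = 2.167×10⁻¹⁴/6.644×10⁻²⁷ ≈ 3.26×10¹² m/s².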